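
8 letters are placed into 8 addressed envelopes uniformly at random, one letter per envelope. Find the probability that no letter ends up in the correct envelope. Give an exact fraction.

This is the derangement probability: permutations of 8 with no fixed point.
D(8) = 8! · (1 − 1/1! + 1/2! − ··· + (−1)^8/8!) = 14833.
P = 14833/40320 = 2119/5760.

2119/5760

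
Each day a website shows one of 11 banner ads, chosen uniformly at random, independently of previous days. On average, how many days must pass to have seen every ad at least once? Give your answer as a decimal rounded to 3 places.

After i distinct types are collected, each trial gives a new one with probability (11−i)/11, so the expected wait for the next new type is 11/(11−i).
E = 11/11 + 11/10 + 11/9 + 11/8 + 11/7 + 11/6 + 11/5 + 11/4 + 11/3 + 11/2 + 11/1 = 83711/2520 ≈ 33.219.

33.219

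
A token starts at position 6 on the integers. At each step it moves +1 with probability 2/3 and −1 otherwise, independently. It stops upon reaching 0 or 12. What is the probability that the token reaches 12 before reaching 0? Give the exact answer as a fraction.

Let r = q/p = (1/3)/(2/3) = 1/2. The recurrence P(i) = p·P(i+1) + q·P(i−1) with P(0)=0, P(12)=1 gives P(i) = (1 − r^i)/(1 − r^12).
P(6) = (1 − (1/2)^6) / (1 − (1/2)^12) = 64/65.

64/65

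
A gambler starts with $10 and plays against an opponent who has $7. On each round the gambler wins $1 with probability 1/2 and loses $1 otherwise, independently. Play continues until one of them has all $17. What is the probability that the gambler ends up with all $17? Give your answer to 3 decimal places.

0.588

With a fair step, P(i) = ½P(i−1) + ½P(i+1) with P(0)=0, P(17)=1 has the linear solution P(i) = i/17.
P(10) = 10/17 ≈ 0.588.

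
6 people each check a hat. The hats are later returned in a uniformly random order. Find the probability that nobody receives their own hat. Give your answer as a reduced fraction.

53/144

This is the derangement probability: permutations of 6 with no fixed point.
D(6) = 6! · (1 − 1/1! + 1/2! − ··· + (−1)^6/6!) = 265.
P = 265/720 = 53/144.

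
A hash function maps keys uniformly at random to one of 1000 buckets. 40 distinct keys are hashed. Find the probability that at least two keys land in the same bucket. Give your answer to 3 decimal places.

It's easier to compute the probability that all 40 are distinct.
P(all distinct) = 1000/1000 · 999/1000 · ··· · 961/1000 ≈ 0.454.
So the probability of at least one match is 1 − 0.454 = 0.546.

0.546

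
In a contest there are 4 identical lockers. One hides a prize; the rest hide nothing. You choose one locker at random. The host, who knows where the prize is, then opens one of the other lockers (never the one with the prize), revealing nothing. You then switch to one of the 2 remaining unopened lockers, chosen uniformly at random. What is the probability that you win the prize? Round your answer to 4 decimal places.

Your original locker holds the prize with probability 1/4, so the other 3 collectively hold it with probability 3/4.
The host can always find an empty locker to open, so this doesn't change that 3/4; it is now spread over the 2 remaining unopened lockers.
P(win by switching) = (3/4) · (1/2) = 3/8 ≈ 0.3750.

0.3750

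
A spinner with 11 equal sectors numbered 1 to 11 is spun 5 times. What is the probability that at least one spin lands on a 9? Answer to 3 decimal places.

0.379

P(no spin lands on a 9) = (10/11)^5 ≈ 0.621.
P(at least one) = 1 − 0.621 = 0.379.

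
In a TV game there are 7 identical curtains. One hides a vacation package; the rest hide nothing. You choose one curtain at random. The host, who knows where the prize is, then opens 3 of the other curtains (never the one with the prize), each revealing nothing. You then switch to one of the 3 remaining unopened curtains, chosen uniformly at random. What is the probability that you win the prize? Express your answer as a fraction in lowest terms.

Your original curtain holds the prize with probability 1/7, so the other 6 collectively hold it with probability 6/7.
The host can always find 3 empty curtains to open, so the reveals don't change that 6/7; it is now spread over the 3 remaining unopened curtains.
P(win by switching) = (6/7) · (1/3) = 2/7.

2/7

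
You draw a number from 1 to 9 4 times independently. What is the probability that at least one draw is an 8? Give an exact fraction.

P(no draw is an 8) = (8/9)^4 = 4096/6561.
P(at least one) = 1 − 4096/6561 = 2465/6561.

2465/6561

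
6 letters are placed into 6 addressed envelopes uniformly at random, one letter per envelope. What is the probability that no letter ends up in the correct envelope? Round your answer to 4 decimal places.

0.3681

This is the derangement probability: permutations of 6 with no fixed point.
D(6) = 6! · (1 − 1/1! + 1/2! − ··· + (−1)^6/6!) = 265.
P = 265/720 = 53/144 ≈ 0.3681.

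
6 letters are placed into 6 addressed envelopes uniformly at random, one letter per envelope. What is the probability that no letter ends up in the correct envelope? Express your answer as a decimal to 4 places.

0.3681

This is the derangement probability: permutations of 6 with no fixed point.
D(6) = 6! · (1 − 1/1! + 1/2! − ··· + (−1)^6/6!) = 265.
P = 265/720 = 53/144 ≈ 0.3681.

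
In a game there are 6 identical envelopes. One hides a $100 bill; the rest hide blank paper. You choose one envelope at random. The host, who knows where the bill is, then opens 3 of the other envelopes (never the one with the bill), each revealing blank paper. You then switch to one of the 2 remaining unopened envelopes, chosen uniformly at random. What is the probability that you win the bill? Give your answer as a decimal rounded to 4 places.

0.4167

Your original envelope holds the bill with probability 1/6, so the other 5 collectively hold it with probability 5/6.
The host can always find 3 empty envelopes to open, so the reveals don't change that 5/6; it is now spread over the 2 remaining unopened envelopes.
P(win by switching) = (5/6) · (1/2) = 5/12 ≈ 0.4167.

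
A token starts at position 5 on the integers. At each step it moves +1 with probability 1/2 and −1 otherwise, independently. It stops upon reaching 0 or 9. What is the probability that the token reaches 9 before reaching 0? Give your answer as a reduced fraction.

With a fair step, P(i) = ½P(i−1) + ½P(i+1) with P(0)=0, P(9)=1 has the linear solution P(i) = i/9.
P(5) = 5/9.

5/9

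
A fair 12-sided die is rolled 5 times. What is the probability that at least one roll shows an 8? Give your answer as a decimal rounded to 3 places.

P(no roll shows an 8) = (11/12)^5 ≈ 0.647.
P(at least one) = 1 − 0.647 = 0.353.

0.353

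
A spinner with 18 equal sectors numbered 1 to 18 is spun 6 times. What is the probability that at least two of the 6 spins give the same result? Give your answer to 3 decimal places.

0.607

P(all 6 different) = 18/18 · 17/18 · ··· · 13/18 ≈ 0.393.
P(at least two equal) = 1 − 0.393 = 0.607.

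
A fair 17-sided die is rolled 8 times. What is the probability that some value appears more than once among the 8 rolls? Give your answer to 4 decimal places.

0.8595

P(all 8 different) = 17/17 · 16/17 · ··· · 10/17 ≈ 0.1405.
P(at least two equal) = 1 − 0.1405 = 0.8595.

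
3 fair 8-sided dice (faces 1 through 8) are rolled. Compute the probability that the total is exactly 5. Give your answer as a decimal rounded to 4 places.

0.0117

There are 8^3 = 512 equally likely outcomes.
The number of ordered 3-tuples from {1,…,8} summing to 5 is 6.
P(sum = 5) = 6/512 = 3/256 ≈ 0.0117.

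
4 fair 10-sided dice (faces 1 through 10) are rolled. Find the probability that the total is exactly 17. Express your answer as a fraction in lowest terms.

6/125

There are 10^4 = 10000 equally likely outcomes.
The number of ordered 4-tuples from {1,…,10} summing to 17 is 480.
P(sum = 17) = 480/10000 = 6/125.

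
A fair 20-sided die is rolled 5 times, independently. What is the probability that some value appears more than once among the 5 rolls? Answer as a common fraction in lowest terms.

P(all 5 different) = 20/20 · 19/20 · ··· · 16/20 = 2907/5000.
P(at least two equal) = 1 − 2907/5000 = 2093/5000.

2093/5000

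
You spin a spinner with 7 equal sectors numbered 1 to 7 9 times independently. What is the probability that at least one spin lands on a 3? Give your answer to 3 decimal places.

0.750

P(no spin lands on a 3) = (6/7)^9 ≈ 0.250.
P(at least one) = 1 − 0.250 = 0.750.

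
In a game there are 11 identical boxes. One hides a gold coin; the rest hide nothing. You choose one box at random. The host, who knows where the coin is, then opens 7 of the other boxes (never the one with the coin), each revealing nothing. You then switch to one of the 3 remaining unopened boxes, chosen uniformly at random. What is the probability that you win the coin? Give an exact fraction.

Your original box holds the coin with probability 1/11, so the other 10 collectively hold it with probability 10/11.
The host can always find 7 empty boxes to open, so the reveals don't change that 10/11; it is now spread over the 3 remaining unopened boxes.
P(win by switching) = (10/11) · (1/3) = 10/33.

10/33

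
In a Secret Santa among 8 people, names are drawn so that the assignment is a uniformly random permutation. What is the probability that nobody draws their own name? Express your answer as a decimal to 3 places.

This is the derangement probability: permutations of 8 with no fixed point.
D(8) = 8! · (1 − 1/1! + 1/2! − ··· + (−1)^8/8!) = 14833.
P = 14833/40320 = 2119/5760 ≈ 0.368.

0.368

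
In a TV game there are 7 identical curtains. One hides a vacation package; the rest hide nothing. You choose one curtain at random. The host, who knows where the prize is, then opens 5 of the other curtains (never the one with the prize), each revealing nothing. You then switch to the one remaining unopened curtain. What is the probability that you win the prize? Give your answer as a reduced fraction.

6/7

Your original curtain holds the prize with probability 1/7, so the other 6 collectively hold it with probability 6/7.
The host can always find 5 empty curtains to open, so the reveals don't change that 6/7; it is now spread over the 1 remaining unopened curtain.
P(win by switching) = (6/7) · (1/1) = 6/7.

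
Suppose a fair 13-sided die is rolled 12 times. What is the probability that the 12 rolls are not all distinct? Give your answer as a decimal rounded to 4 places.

0.9997

P(all 12 different) = 13/13 · 12/13 · ··· · 2/13 ≈ 0.0003.
P(at least two equal) = 1 − 0.0003 = 0.9997.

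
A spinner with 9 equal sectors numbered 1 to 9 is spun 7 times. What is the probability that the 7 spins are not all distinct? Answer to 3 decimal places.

0.962

P(all 7 different) = 9/9 · 8/9 · ··· · 3/9 ≈ 0.038.
P(at least two equal) = 1 − 0.038 = 0.962.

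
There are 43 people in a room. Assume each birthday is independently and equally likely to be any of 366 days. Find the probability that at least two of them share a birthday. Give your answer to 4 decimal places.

0.9234

It's easier to compute the probability that all 43 are distinct.
P(all distinct) = 366/366 · 365/366 · ··· · 324/366 ≈ 0.0766.
So the probability of at least one match is 1 − 0.0766 = 0.9234.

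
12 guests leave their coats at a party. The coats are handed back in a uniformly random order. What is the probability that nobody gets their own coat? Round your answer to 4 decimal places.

This is the derangement probability: permutations of 12 with no fixed point.
D(12) = 12! · (1 − 1/1! + 1/2! − ··· + (−1)^12/12!) = 176214841.
P = 176214841/479001600 = 16019531/43545600 ≈ 0.3679.

0.3679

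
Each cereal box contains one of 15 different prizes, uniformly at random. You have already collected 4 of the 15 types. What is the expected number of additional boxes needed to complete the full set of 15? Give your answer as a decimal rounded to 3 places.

Starting from 4 distinct types, each trial gives a new one with probability (15−i)/15 when i types are held, so the wait for the next new type is 15/(15−i).
E = 15/11 + 15/10 + 15/9 + 15/8 + 15/7 + 15/6 + 15/5 + 15/4 + 15/3 + 15/2 + 15/1 = 83711/1848 ≈ 45.298.

45.298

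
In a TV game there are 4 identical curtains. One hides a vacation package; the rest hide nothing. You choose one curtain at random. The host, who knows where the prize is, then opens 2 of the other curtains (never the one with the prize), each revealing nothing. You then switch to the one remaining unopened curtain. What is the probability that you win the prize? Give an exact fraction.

Your original curtain holds the prize with probability 1/4, so the other 3 collectively hold it with probability 3/4.
The host can always find 2 empty curtains to open, so the reveals don't change that 3/4; it is now spread over the 1 remaining unopened curtain.
P(win by switching) = (3/4) · (1/1) = 3/4.

3/4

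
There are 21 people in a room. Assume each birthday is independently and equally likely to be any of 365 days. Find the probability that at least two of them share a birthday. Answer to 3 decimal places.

0.444

It's easier to compute the probability that all 21 are distinct.
P(all distinct) = 365/365 · 364/365 · ··· · 345/365 ≈ 0.556.
So the probability of at least one match is 1 − 0.556 = 0.444.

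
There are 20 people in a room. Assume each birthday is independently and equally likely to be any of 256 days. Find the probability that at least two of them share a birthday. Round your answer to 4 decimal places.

0.5332

It's easier to compute the probability that all 20 are distinct.
P(all distinct) = 256/256 · 255/256 · ··· · 237/256 ≈ 0.4668.
So the probability of at least one match is 1 − 0.4668 = 0.5332.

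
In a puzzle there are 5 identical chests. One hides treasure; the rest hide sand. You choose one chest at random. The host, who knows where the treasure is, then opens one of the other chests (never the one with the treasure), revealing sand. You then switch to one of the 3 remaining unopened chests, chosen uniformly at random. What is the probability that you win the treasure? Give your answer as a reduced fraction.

Your original chest holds the treasure with probability 1/5, so the other 4 collectively hold it with probability 4/5.
The host can always find an empty chest to open, so this doesn't change that 4/5; it is now spread over the 3 remaining unopened chests.
P(win by switching) = (4/5) · (1/3) = 4/15.

4/15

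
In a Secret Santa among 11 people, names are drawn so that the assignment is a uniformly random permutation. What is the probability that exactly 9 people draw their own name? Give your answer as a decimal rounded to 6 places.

Choose which 9 of the 11 are fixed: C(11,9) = 55 ways.
The remaining 2 must have no fixed point: D(2) = 1.
P = 55·1/39916800 = 1/725760 ≈ 0.000001.

0.000001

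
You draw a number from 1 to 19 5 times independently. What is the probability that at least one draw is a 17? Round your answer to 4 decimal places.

0.2369

P(no draw is a 17) = (18/19)^5 ≈ 0.7631.
P(at least one) = 1 − 0.7631 = 0.2369.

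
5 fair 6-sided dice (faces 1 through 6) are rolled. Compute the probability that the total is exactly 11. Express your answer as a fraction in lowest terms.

205/7776

There are 6^5 = 7776 equally likely outcomes.
The number of ordered 5-tuples from {1,…,6} summing to 11 is 205.
P(sum = 11) = 205/7776.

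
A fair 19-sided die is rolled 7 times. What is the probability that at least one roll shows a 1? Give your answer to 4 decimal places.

0.3151

P(no roll shows a 1) = (18/19)^7 ≈ 0.6849.
P(at least one) = 1 − 0.6849 = 0.3151.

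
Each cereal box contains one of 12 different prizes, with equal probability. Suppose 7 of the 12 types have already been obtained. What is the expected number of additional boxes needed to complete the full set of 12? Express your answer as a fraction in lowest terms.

137/5

Starting from 7 distinct types, each trial gives a new one with probability (12−i)/12 when i types are held, so the wait for the next new type is 12/(12−i).
E = 12/5 + 12/4 + 12/3 + 12/2 + 12/1 = 137/5.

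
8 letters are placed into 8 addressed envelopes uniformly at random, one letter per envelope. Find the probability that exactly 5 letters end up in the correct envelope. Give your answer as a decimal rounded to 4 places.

Choose which 5 of the 8 are fixed: C(8,5) = 56 ways.
The remaining 3 must have no fixed point: D(3) = 2.
P = 56·2/40320 = 1/360 ≈ 0.0028.

0.0028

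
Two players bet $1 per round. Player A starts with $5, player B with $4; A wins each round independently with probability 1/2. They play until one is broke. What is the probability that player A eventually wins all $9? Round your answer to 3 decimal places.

With a fair step, P(i) = ½P(i−1) + ½P(i+1) with P(0)=0, P(9)=1 has the linear solution P(i) = i/9.
P(5) = 5/9 ≈ 0.556.

0.556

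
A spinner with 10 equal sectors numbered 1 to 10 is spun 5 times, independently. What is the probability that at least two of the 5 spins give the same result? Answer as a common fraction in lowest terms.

P(all 5 different) = 10/10 · 9/10 · ··· · 6/10 = 189/625.
P(at least two equal) = 1 − 189/625 = 436/625.

436/625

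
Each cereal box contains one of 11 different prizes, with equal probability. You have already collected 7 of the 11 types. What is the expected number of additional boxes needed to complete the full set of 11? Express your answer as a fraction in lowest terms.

Starting from 7 distinct types, each trial gives a new one with probability (11−i)/11 when i types are held, so the wait for the next new type is 11/(11−i).
E = 11/4 + 11/3 + 11/2 + 11/1 = 275/12.

275/12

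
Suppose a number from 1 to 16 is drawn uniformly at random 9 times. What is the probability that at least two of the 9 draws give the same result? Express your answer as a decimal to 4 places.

0.9396

P(all 9 different) = 16/16 · 15/16 · ··· · 8/16 ≈ 0.0604.
P(at least two equal) = 1 − 0.0604 = 0.9396.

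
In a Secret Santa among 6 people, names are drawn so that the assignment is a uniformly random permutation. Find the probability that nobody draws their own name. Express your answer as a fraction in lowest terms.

53/144

This is the derangement probability: permutations of 6 with no fixed point.
D(6) = 6! · (1 − 1/1! + 1/2! − ··· + (−1)^6/6!) = 265.
P = 265/720 = 53/144.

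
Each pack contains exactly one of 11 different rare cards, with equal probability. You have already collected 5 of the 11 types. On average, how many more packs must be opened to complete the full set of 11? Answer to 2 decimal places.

Starting from 5 distinct types, each trial gives a new one with probability (11−i)/11 when i types are held, so the wait for the next new type is 11/(11−i).
E = 11/6 + 11/5 + 11/4 + 11/3 + 11/2 + 11/1 = 539/20 ≈ 26.95.

26.95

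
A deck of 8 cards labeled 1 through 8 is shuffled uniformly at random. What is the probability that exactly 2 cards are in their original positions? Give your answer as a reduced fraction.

Choose which 2 of the 8 are fixed: C(8,2) = 28 ways.
The remaining 6 must have no fixed point: D(6) = 265.
P = 28·265/40320 = 53/288.

53/288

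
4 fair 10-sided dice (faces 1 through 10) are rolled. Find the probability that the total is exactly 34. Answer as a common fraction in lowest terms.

21/2500

There are 10^4 = 10000 equally likely outcomes.
The number of ordered 4-tuples from {1,…,10} summing to 34 is 84.
P(sum = 34) = 84/10000 = 21/2500.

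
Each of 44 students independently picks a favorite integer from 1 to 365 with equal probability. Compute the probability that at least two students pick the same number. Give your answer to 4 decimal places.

0.9329

It's easier to compute the probability that all 44 are distinct.
P(all distinct) = 365/365 · 364/365 · ··· · 322/365 ≈ 0.0671.
So the probability of at least one match is 1 − 0.0671 = 0.9329.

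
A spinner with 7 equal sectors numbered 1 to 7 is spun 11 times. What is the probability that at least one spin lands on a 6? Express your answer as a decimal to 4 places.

P(no spin lands on a 6) = (6/7)^11 ≈ 0.1835.
P(at least one) = 1 − 0.1835 = 0.8165.

0.8165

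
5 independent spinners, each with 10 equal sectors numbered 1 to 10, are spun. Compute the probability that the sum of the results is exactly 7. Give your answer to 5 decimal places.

There are 10^5 = 100000 equally likely outcomes.
The number of ordered 5-tuples from {1,…,10} summing to 7 is 15.
P(sum = 7) = 15/100000 = 3/20000 ≈ 0.00015.

0.00015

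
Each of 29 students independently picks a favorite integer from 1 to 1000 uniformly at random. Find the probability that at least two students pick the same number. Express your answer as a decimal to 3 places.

0.336

It's easier to compute the probability that all 29 are distinct.
P(all distinct) = 1000/1000 · 999/1000 · ··· · 972/1000 ≈ 0.664.
So the probability of at least one match is 1 − 0.664 = 0.336.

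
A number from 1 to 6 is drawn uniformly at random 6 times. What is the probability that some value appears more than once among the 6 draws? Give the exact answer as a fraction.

P(all 6 different) = 6/6 · 5/6 · ··· · 1/6 = 5/324.
P(at least two equal) = 1 − 5/324 = 319/324.

319/324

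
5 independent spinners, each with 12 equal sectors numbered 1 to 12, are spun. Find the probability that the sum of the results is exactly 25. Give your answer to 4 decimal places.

There are 12^5 = 248832 equally likely outcomes.
The number of ordered 5-tuples from {1,…,12} summing to 25 is 8151.
P(sum = 25) = 8151/248832 = 2717/82944 ≈ 0.0328.

0.0328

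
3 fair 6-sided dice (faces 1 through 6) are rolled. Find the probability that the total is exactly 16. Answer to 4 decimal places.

There are 6^3 = 216 equally likely outcomes.
The number of ordered 3-tuples from {1,…,6} summing to 16 is 6.
P(sum = 16) = 6/216 = 1/36 ≈ 0.0278.

0.0278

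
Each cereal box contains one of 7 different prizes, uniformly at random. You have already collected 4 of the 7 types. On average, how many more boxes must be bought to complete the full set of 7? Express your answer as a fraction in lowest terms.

77/6

Starting from 4 distinct types, each trial gives a new one with probability (7−i)/7 when i types are held, so the wait for the next new type is 7/(7−i).
E = 7/3 + 7/2 + 7/1 = 77/6.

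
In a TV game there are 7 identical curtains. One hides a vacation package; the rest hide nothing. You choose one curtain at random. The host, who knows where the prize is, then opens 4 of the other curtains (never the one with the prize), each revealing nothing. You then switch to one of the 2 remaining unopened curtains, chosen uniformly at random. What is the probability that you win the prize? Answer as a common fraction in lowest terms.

3/7

Your original curtain holds the prize with probability 1/7, so the other 6 collectively hold it with probability 6/7.
The host can always find 4 empty curtains to open, so the reveals don't change that 6/7; it is now spread over the 2 remaining unopened curtains.
P(win by switching) = (6/7) · (1/2) = 3/7.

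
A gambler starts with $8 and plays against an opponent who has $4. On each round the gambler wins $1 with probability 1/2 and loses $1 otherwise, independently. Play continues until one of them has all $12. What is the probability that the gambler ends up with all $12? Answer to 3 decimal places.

0.667

With a fair step, P(i) = ½P(i−1) + ½P(i+1) with P(0)=0, P(12)=1 has the linear solution P(i) = i/12.
P(8) = 8/12 = 2/3 ≈ 0.667.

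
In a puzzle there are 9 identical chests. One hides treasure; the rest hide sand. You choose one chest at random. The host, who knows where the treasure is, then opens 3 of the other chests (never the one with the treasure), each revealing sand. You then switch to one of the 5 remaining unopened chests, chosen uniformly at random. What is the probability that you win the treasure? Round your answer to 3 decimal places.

Your original chest holds the treasure with probability 1/9, so the other 8 collectively hold it with probability 8/9.
The host can always find 3 empty chests to open, so the reveals don't change that 8/9; it is now spread over the 5 remaining unopened chests.
P(win by switching) = (8/9) · (1/5) = 8/45 ≈ 0.178.

0.178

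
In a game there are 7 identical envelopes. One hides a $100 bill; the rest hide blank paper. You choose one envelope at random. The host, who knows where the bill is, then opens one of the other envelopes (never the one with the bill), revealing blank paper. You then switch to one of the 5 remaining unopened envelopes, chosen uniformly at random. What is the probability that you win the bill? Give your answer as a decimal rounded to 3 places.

Your original envelope holds the bill with probability 1/7, so the other 6 collectively hold it with probability 6/7.
The host can always find an empty envelope to open, so this doesn't change that 6/7; it is now spread over the 5 remaining unopened envelopes.
P(win by switching) = (6/7) · (1/5) = 6/35 ≈ 0.171.

0.171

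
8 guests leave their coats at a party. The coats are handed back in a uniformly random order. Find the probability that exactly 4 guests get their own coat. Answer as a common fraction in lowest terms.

Choose which 4 of the 8 are fixed: C(8,4) = 70 ways.
The remaining 4 must have no fixed point: D(4) = 9.
P = 70·9/40320 = 1/64.

1/64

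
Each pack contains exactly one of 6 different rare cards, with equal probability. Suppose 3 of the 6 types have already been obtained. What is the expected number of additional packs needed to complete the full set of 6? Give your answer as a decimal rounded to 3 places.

Starting from 3 distinct types, each trial gives a new one with probability (6−i)/6 when i types are held, so the wait for the next new type is 6/(6−i).
E = 6/3 + 6/2 + 6/1 = 11 ≈ 11.000.

11.000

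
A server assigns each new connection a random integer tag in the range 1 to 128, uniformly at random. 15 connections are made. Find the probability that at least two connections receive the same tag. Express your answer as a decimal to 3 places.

It's easier to compute the probability that all 15 are distinct.
P(all distinct) = 128/128 · 127/128 · ··· · 114/128 ≈ 0.426.
So the probability of at least one match is 1 − 0.426 = 0.574.

0.574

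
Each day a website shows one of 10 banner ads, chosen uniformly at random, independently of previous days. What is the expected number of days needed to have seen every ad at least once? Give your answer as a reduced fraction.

After i distinct types are collected, each trial gives a new one with probability (10−i)/10, so the expected wait for the next new type is 10/(10−i).
E = 10/10 + 10/9 + 10/8 + 10/7 + 10/6 + 10/5 + 10/4 + 10/3 + 10/2 + 10/1 = 7381/252.

7381/252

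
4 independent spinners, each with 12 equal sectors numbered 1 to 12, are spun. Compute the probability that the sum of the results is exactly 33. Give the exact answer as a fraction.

23/648

There are 12^4 = 20736 equally likely outcomes.
The number of ordered 4-tuples from {1,…,12} summing to 33 is 736.
P(sum = 33) = 736/20736 = 23/648.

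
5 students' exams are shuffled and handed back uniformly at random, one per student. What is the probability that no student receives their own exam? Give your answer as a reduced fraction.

11/30

This is the derangement probability: permutations of 5 with no fixed point.
D(5) = 5! · (1 − 1/1! + 1/2! − ··· + (−1)^5/5!) = 44.
P = 44/120 = 11/30.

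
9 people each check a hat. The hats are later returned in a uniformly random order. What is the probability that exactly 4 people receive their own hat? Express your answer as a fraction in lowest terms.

11/720

Choose which 4 of the 9 are fixed: C(9,4) = 126 ways.
The remaining 5 must have no fixed point: D(5) = 44.
P = 126·44/362880 = 11/720.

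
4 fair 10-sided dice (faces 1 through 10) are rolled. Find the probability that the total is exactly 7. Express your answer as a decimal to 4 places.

There are 10^4 = 10000 equally likely outcomes.
The number of ordered 4-tuples from {1,…,10} summing to 7 is 20.
P(sum = 7) = 20/10000 = 1/500 ≈ 0.0020.

0.0020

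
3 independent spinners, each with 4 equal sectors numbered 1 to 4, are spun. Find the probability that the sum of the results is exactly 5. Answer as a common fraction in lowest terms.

There are 4^3 = 64 equally likely outcomes.
The number of ordered 3-tuples from {1,…,4} summing to 5 is 6.
P(sum = 5) = 6/64 = 3/32.

3/32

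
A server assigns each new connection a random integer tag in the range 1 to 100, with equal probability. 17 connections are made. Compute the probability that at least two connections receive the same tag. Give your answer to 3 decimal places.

It's easier to compute the probability that all 17 are distinct.
P(all distinct) = 100/100 · 99/100 · ··· · 84/100 ≈ 0.237.
So the probability of at least one match is 1 − 0.237 = 0.763.

0.763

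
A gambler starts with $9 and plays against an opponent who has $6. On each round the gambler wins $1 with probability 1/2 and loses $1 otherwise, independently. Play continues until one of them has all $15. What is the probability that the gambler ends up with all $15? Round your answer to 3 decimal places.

0.600

With a fair step, P(i) = ½P(i−1) + ½P(i+1) with P(0)=0, P(15)=1 has the linear solution P(i) = i/15.
P(9) = 9/15 = 3/5 ≈ 0.600.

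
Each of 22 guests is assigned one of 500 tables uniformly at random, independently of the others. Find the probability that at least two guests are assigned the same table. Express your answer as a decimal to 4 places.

It's easier to compute the probability that all 22 are distinct.
P(all distinct) = 500/500 · 499/500 · ··· · 479/500 ≈ 0.6258.
So the probability of at least one match is 1 − 0.6258 = 0.3742.

0.3742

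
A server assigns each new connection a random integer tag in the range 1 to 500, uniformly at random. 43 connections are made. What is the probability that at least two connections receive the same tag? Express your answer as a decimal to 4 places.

0.8442

It's easier to compute the probability that all 43 are distinct.
P(all distinct) = 500/500 · 499/500 · ··· · 458/500 ≈ 0.1558.
So the probability of at least one match is 1 − 0.1558 = 0.8442.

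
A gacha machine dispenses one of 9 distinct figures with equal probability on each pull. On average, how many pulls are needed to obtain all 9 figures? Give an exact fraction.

7129/280

After i distinct types are collected, each trial gives a new one with probability (9−i)/9, so the expected wait for the next new type is 9/(9−i).
E = 9/9 + 9/8 + 9/7 + 9/6 + 9/5 + 9/4 + 9/3 + 9/2 + 9/1 = 7129/280.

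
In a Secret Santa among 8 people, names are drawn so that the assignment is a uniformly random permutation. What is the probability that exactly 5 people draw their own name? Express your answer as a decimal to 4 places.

Choose which 5 of the 8 are fixed: C(8,5) = 56 ways.
The remaining 3 must have no fixed point: D(3) = 2.
P = 56·2/40320 = 1/360 ≈ 0.0028.

0.0028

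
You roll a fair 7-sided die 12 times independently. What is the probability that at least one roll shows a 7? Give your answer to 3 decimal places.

0.843

P(no roll shows a 7) = (6/7)^12 ≈ 0.157.
P(at least one) = 1 − 0.157 = 0.843.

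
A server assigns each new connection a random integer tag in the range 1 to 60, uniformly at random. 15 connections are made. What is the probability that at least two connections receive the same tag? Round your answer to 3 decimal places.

It's easier to compute the probability that all 15 are distinct.
P(all distinct) = 60/60 · 59/60 · ··· · 46/60 ≈ 0.148.
So the probability of at least one match is 1 − 0.148 = 0.852.

0.852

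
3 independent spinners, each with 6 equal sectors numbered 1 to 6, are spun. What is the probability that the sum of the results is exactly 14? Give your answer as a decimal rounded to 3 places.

0.069

There are 6^3 = 216 equally likely outcomes.
The number of ordered 3-tuples from {1,…,6} summing to 14 is 15.
P(sum = 14) = 15/216 = 5/72 ≈ 0.069.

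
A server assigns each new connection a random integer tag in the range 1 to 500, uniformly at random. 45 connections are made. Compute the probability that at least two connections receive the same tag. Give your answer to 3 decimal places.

It's easier to compute the probability that all 45 are distinct.
P(all distinct) = 500/500 · 499/500 · ··· · 456/500 ≈ 0.130.
So the probability of at least one match is 1 − 0.130 = 0.870.

0.870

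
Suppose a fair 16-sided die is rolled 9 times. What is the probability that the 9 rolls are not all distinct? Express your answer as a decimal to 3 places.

P(all 9 different) = 16/16 · 15/16 · ··· · 8/16 ≈ 0.060.
P(at least two equal) = 1 − 0.060 = 0.940.

0.940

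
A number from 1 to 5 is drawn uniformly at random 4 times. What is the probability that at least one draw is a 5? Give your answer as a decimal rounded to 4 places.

0.5904

P(no draw is a 5) = (4/5)^4 ≈ 0.4096.
P(at least one) = 1 − 0.4096 = 0.5904.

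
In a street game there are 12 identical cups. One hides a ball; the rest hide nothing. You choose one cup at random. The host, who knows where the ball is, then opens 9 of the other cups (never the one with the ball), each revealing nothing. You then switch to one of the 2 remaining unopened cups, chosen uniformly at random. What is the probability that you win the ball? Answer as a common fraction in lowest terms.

Your original cup holds the ball with probability 1/12, so the other 11 collectively hold it with probability 11/12.
The host can always find 9 empty cups to open, so the reveals don't change that 11/12; it is now spread over the 2 remaining unopened cups.
P(win by switching) = (11/12) · (1/2) = 11/24.

11/24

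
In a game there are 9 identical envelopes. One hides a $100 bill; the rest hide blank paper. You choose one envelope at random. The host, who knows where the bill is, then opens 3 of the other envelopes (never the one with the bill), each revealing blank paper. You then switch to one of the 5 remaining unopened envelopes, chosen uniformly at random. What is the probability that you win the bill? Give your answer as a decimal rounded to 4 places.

0.1778

Your original envelope holds the bill with probability 1/9, so the other 8 collectively hold it with probability 8/9.
The host can always find 3 empty envelopes to open, so the reveals don't change that 8/9; it is now spread over the 5 remaining unopened envelopes.
P(win by switching) = (8/9) · (1/5) = 8/45 ≈ 0.1778.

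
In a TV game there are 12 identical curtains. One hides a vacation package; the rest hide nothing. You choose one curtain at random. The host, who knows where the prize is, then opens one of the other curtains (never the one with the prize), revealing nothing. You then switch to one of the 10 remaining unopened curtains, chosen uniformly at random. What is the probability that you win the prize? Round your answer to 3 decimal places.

Your original curtain holds the prize with probability 1/12, so the other 11 collectively hold it with probability 11/12.
The host can always find an empty curtain to open, so this doesn't change that 11/12; it is now spread over the 10 remaining unopened curtains.
P(win by switching) = (11/12) · (1/10) = 11/120 ≈ 0.092.

0.092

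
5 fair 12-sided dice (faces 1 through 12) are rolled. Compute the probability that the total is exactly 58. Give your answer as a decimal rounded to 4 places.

0.0001

There are 12^5 = 248832 equally likely outcomes.
The number of ordered 5-tuples from {1,…,12} summing to 58 is 15.
P(sum = 58) = 15/248832 = 5/82944 ≈ 0.0001.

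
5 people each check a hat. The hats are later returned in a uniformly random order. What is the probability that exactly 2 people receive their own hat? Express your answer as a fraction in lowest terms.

Choose which 2 of the 5 are fixed: C(5,2) = 10 ways.
The remaining 3 must have no fixed point: D(3) = 2.
P = 10·2/120 = 1/6.

1/6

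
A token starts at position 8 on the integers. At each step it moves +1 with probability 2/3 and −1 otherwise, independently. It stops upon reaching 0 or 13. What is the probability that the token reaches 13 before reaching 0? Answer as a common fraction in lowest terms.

8160/8191

Let r = q/p = (1/3)/(2/3) = 1/2. The recurrence P(i) = p·P(i+1) + q·P(i−1) with P(0)=0, P(13)=1 gives P(i) = (1 − r^i)/(1 − r^13).
P(8) = (1 − (1/2)^8) / (1 − (1/2)^13) = 8160/8191.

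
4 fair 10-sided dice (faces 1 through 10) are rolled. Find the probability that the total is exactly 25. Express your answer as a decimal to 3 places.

0.059

There are 10^4 = 10000 equally likely outcomes.
The number of ordered 4-tuples from {1,…,10} summing to 25 is 592.
P(sum = 25) = 592/10000 = 37/625 ≈ 0.059.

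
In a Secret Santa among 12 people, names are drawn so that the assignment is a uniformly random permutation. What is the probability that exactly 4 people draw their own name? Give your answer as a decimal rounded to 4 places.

Choose which 4 of the 12 are fixed: C(12,4) = 495 ways.
The remaining 8 must have no fixed point: D(8) = 14833.
P = 495·14833/479001600 = 2119/138240 ≈ 0.0153.

0.0153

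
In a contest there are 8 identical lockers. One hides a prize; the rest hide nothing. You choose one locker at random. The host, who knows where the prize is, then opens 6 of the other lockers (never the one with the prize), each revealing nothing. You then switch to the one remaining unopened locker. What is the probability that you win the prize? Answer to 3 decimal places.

Your original locker holds the prize with probability 1/8, so the other 7 collectively hold it with probability 7/8.
The host can always find 6 empty lockers to open, so the reveals don't change that 7/8; it is now spread over the 1 remaining unopened locker.
P(win by switching) = (7/8) · (1/1) = 7/8 ≈ 0.875.

0.875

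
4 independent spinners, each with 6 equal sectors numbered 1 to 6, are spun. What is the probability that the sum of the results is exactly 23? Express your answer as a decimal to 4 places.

0.0031

There are 6^4 = 1296 equally likely outcomes.
The number of ordered 4-tuples from {1,…,6} summing to 23 is 4.
P(sum = 23) = 4/1296 = 1/324 ≈ 0.0031.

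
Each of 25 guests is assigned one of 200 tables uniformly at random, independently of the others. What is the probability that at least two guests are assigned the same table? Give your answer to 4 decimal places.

It's easier to compute the probability that all 25 are distinct.
P(all distinct) = 200/200 · 199/200 · ··· · 176/200 ≈ 0.2090.
So the probability of at least one match is 1 − 0.2090 = 0.7910.

0.7910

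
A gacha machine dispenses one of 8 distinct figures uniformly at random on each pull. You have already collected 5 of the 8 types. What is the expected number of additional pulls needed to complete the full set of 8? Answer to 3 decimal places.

Starting from 5 distinct types, each trial gives a new one with probability (8−i)/8 when i types are held, so the wait for the next new type is 8/(8−i).
E = 8/3 + 8/2 + 8/1 = 44/3 ≈ 14.667.

14.667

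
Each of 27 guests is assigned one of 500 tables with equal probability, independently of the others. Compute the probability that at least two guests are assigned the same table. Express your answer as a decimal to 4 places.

0.5107

It's easier to compute the probability that all 27 are distinct.
P(all distinct) = 500/500 · 499/500 · ··· · 474/500 ≈ 0.4893.
So the probability of at least one match is 1 − 0.4893 = 0.5107.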